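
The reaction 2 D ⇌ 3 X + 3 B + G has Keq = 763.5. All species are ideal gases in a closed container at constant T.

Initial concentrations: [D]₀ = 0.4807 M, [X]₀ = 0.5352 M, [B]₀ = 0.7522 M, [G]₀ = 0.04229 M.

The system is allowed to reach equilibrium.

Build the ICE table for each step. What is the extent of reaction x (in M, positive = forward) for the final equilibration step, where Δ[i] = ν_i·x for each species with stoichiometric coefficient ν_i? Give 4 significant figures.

Q₀ = 0.01194 vs Keq = 763.5 ⇒ Q<K, forward
Step 1:
                    D           X           B           G
  init         0.4807      0.5352      0.7522     0.04229
  Δ             -0.44      0.6601      0.6601        0.22
  eq          0.04065       1.195       1.412      0.2623
  solve Keq expr → x = 0.22; check Q = 763.5

x = 0.22 M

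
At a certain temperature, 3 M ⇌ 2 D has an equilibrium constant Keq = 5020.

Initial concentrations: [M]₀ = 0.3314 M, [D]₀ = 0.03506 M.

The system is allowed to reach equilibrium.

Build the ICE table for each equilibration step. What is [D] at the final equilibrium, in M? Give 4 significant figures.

Q₀ = 0.03377 vs Keq = 5020 ⇒ Q<K, forward
Step 1:
                  M         D
  I          0.3314   0.03506
  C         -0.3088    0.2059
  E         0.02261    0.2409
  solve Keq expr → x = 0.1029; check Q = 5020

[D]_eq = 0.2409 M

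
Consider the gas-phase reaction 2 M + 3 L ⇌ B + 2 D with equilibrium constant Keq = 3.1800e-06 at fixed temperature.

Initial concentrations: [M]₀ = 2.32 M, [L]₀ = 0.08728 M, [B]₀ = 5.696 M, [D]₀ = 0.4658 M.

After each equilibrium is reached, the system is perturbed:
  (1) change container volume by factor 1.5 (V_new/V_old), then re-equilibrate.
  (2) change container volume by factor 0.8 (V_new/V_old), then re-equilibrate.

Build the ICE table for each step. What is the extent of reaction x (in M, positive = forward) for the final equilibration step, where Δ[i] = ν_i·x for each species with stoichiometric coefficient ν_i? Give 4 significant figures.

Q₀ = 345.3 vs Keq = 3.1800e-06 ⇒ Q>K, reverse
Step 1:
                   M          L          B          D
  Initial       2.32    0.08728      5.696     0.4658
  Change      0.4643     0.6965    -0.2322    -0.4643
  Equil        2.784     0.7838      5.464   0.001474
  solve Keq expr → x = -0.2322; check Q = 3.1800e-06
Then change container volume by factor 1.5 (V_new/V_old).
Step 2:
                   M          L          B          D
  Initial      1.856     0.5225      3.643 9.8260e-04
  Change  3.2648e-04 4.8972e-04 -1.6324e-04 -3.2648e-04
  Equil        1.857      0.523      3.642 6.5612e-04
  solve Keq expr → x = -1.6324e-04; check Q = 3.1800e-06
Then change container volume by factor 0.8 (V_new/V_old).
Step 3:
                   M          L          B          D
  Initial      2.321     0.6538      4.553 8.2015e-04
  Change  -2.0421e-04 -3.0632e-04 1.0211e-04 2.0421e-04
  Equil         2.32     0.6534      4.553   0.001024
  solve Keq expr → x = 1.0211e-04; check Q = 3.1800e-06

x = 1.0211e-04 M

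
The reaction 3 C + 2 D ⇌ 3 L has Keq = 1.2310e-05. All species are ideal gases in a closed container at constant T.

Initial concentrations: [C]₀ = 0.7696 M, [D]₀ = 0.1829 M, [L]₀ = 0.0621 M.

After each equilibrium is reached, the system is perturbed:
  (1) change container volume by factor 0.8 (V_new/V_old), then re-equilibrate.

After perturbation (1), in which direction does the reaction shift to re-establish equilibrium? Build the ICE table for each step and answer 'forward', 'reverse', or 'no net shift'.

Q₀ = 0.01571 vs Keq = 1.2310e-05 ⇒ Q>K, reverse
Step 1:
                  C         D         L
  init       0.7696    0.1829    0.0621
  Δ         0.05517   0.03678  -0.05517
  eq         0.8248    0.2197  0.006933
  solve Keq expr → x = -0.01839; check Q = 1.2310e-05
Then change container volume by factor 0.8 (V_new/V_old).
Step 2:
                  C         D         L
  init        1.031    0.2746  0.008667
  Δ       -0.001355 -9.0324e-04  0.001355
  eq           1.03    0.2737   0.01002
  solve Keq expr → x = 4.5162e-04; check Q = 1.2310e-05

Direction: forward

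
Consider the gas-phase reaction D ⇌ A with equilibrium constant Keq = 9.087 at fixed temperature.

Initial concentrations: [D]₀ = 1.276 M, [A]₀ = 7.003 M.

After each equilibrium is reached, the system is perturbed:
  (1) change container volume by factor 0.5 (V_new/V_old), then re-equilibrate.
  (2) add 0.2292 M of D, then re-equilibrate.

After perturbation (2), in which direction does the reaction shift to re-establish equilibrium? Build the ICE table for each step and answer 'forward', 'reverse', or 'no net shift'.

Q₀ = 5.488 vs Keq = 9.087 ⇒ Q<K, forward
Step 1:
                   D          A
  init         1.276      7.003
  Δ          -0.4552     0.4552
  eq          0.8208      7.458
  solve Keq expr → x = 0.4552; check Q = 9.087
Then change container volume by factor 0.5 (V_new/V_old).
Step 2:
                   D          A
  init         1.642      14.92
  Δ                0          0
  eq           1.642      14.92
  solve Keq expr → x = 0; check Q = 9.087
Then add 0.2292 M of D.
Step 3:
                   D          A
  init         1.871      14.92
  Δ          -0.2065     0.2065
  eq           1.664      15.12
  solve Keq expr → x = 0.2065; check Q = 9.087

Direction: forward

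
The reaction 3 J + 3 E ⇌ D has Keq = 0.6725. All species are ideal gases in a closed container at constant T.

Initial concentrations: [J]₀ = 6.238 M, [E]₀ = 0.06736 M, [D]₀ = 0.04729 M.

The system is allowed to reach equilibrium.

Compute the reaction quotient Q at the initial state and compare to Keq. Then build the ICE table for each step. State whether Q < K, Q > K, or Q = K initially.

Q₀ = 0.6374 vs Keq = 0.6725 ⇒ Q<K, forward
Step 1:
                    J           E           D
  Initial       6.238     0.06736     0.04729
  Change    -0.001023   -0.001023  3.4089e-04
  Equil         6.237     0.06634     0.04763
  solve Keq expr → x = 3.4089e-04; check Q = 0.6725

Q₀ = 0.6374; Q < K (proceeds forward)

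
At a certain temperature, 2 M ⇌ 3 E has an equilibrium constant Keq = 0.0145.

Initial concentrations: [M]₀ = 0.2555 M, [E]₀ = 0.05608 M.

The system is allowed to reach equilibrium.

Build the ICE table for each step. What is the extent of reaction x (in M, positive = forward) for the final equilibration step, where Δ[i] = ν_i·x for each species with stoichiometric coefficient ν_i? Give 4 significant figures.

x = 0.01196 M

Q₀ = 0.002702 vs Keq = 0.0145 ⇒ Q<K, forward
Step 1:
                  M         E
  init       0.2555   0.05608
  Δ        -0.02392   0.03588
  eq         0.2316   0.09196
  solve Keq expr → x = 0.01196; check Q = 0.0145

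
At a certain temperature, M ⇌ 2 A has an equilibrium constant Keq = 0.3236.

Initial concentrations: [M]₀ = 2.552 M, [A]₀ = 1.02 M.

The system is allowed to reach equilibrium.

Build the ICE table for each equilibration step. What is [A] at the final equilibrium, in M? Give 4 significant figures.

Q₀ = 0.4077 vs Keq = 0.3236 ⇒ Q>K, reverse
Step 1:
                  M         A
  I           2.552      1.02
  C          0.0511   -0.1022
  E           2.603    0.9178
  solve Keq expr → x = -0.0511; check Q = 0.3236

[A]_eq = 0.9178 M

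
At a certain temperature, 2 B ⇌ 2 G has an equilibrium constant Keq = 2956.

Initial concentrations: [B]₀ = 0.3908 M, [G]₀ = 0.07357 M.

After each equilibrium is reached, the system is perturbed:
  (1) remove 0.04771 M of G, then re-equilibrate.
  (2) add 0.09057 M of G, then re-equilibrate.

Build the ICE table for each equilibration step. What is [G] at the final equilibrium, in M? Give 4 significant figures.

[G]_eq = 0.4981 M

Q₀ = 0.03544 vs Keq = 2956 ⇒ Q<K, forward
Step 1:
                    B           G
  Initial      0.3908     0.07357
  Change      -0.3824      0.3824
  Equil      0.008387       0.456
  solve Keq expr → x = 0.1912; check Q = 2956
Then remove 0.04771 M of G.
Step 2:
                    B           G
  Initial    0.008387      0.4083
  Change  -8.6167e-04  8.6167e-04
  Equil      0.007525      0.4091
  solve Keq expr → x = 4.3084e-04; check Q = 2956
Then add 0.09057 M of G.
Step 3:
                    B           G
  Initial    0.007525      0.4997
  Change     0.001636   -0.001636
  Equil      0.009161      0.4981
  solve Keq expr → x = -8.1787e-04; check Q = 2956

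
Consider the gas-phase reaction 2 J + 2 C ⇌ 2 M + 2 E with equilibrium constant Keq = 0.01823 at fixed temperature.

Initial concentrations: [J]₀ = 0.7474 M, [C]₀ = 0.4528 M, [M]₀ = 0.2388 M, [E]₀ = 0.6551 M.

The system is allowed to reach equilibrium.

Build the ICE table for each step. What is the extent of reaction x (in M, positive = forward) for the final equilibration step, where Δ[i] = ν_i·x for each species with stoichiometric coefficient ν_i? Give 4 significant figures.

x = -0.05794 M

Q₀ = 0.2137 vs Keq = 0.01823 ⇒ Q>K, reverse
Step 1:
                    J           C           M           E
  init         0.7474      0.4528      0.2388      0.6551
  Δ            0.1159      0.1159     -0.1159     -0.1159
  eq           0.8633      0.5687      0.1229      0.5392
  solve Keq expr → x = -0.05794; check Q = 0.01823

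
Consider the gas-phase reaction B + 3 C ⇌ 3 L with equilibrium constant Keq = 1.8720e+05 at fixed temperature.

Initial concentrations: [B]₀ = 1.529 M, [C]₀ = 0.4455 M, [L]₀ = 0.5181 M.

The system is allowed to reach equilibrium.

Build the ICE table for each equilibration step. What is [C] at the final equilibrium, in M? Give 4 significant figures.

Q₀ = 1.029 vs Keq = 1.8720e+05 ⇒ Q<K, forward
Step 1:
                    B           C           L
  Initial       1.529      0.4455      0.5181
  Change      -0.1435     -0.4306      0.4306
  Equil         1.385     0.01488      0.9487
  solve Keq expr → x = 0.1435; check Q = 1.8720e+05

[C]_eq = 0.01488 M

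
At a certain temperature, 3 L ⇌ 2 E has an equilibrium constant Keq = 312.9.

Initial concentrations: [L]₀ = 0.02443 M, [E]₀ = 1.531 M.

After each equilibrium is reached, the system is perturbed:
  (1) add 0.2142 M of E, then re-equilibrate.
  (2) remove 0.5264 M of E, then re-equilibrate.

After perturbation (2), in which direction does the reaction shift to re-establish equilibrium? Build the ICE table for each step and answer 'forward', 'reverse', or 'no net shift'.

Q₀ = 1.6076e+05 vs Keq = 312.9 ⇒ Q>K, reverse
Step 1:
                    L           E
  init        0.02443       1.531
  Δ            0.1619      -0.108
  eq           0.1864       1.423
  solve Keq expr → x = -0.05398; check Q = 312.9
Then add 0.2142 M of E.
Step 2:
                    L           E
  init         0.1864       1.637
  Δ            0.0173    -0.01153
  eq           0.2037       1.626
  solve Keq expr → x = -0.005766; check Q = 312.9
Then remove 0.5264 M of E.
Step 3:
                    L           E
  init         0.2037       1.099
  Δ          -0.04398     0.02932
  eq           0.1597       1.129
  solve Keq expr → x = 0.01466; check Q = 312.9

Direction: forward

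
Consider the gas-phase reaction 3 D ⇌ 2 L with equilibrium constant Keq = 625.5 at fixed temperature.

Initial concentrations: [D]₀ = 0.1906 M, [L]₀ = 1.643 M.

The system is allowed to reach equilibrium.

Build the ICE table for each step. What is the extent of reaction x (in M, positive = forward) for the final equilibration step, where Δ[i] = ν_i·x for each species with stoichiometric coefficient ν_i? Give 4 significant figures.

x = 0.008873 M

Q₀ = 389.9 vs Keq = 625.5 ⇒ Q<K, forward
Step 1:
                   D          L
  init        0.1906      1.643
  Δ         -0.02662    0.01775
  eq           0.164      1.661
  solve Keq expr → x = 0.008873; check Q = 625.5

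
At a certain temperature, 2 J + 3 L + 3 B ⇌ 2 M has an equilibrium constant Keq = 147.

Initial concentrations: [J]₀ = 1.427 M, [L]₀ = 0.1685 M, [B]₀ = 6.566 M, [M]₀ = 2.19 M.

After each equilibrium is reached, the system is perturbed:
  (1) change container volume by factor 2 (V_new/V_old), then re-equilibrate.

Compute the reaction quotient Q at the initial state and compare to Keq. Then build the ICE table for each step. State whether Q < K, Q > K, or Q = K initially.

Q₀ = 1.739 vs Keq = 147 ⇒ Q<K, forward
Step 1:
                    J           L           B           M
  I             1.427      0.1685       6.566        2.19
  C          -0.08446     -0.1267     -0.1267     0.08446
  E             1.343     0.04182       6.439       2.274
  solve Keq expr → x = 0.04223; check Q = 147
Then change container volume by factor 2 (V_new/V_old).
Step 2:
                    J           L           B           M
  I            0.6713     0.02091        3.22       1.137
  C           0.03772     0.05658     0.05658    -0.03772
  E             0.709     0.07749       3.276         1.1
  solve Keq expr → x = -0.01886; check Q = 147

Q₀ = 1.739; Q < K (proceeds forward)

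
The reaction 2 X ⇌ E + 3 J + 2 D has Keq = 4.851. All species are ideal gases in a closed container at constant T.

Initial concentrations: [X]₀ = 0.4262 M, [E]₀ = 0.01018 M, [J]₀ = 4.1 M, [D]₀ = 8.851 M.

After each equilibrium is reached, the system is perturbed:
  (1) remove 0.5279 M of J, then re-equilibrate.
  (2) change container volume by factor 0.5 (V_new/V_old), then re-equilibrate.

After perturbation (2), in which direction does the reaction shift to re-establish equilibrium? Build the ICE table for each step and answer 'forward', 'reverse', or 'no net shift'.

Direction: reverse

Q₀ = 302.6 vs Keq = 4.851 ⇒ Q>K, reverse
Step 1:
                  X         E         J         D
  init       0.4262   0.01018       4.1     8.851
  Δ         0.01999 -0.009996  -0.02999  -0.01999
  eq         0.4462 1.8368e-04      4.07     8.831
  solve Keq expr → x = -0.009996; check Q = 4.851
Then remove 0.5279 M of J.
Step 2:
                  X         E         J         D
  init       0.4462 1.8368e-04     3.542     8.831
  Δ       -1.8932e-04 9.4658e-05 2.8397e-04 1.8932e-04
  eq          0.446 2.7834e-04     3.542     8.831
  solve Keq expr → x = 9.4658e-05; check Q = 4.851
Then change container volume by factor 0.5 (V_new/V_old).
Step 3:
                  X         E         J         D
  init        0.892 5.5668e-04     7.085     17.66
  Δ        0.001044 -5.2178e-04 -0.001565 -0.001044
  eq         0.8931 3.4901e-05     7.083     17.66
  solve Keq expr → x = -5.2178e-04; check Q = 4.851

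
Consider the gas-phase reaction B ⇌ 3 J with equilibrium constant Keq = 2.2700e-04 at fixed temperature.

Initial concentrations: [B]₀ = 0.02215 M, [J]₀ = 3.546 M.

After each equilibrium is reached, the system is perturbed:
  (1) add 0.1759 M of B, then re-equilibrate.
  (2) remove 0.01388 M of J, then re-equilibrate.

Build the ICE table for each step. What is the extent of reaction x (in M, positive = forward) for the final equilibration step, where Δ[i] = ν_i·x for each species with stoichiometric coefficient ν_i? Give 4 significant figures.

x = 0.004601 M

Q₀ = 2013 vs Keq = 2.2700e-04 ⇒ Q>K, reverse
Step 1:
                   B          J
  I          0.02215      3.546
  C             1.16     -3.481
  E            1.183    0.06451
  solve Keq expr → x = -1.16; check Q = 2.2700e-04
Then add 0.1759 M of B.
Step 2:
                   B          J
  I            1.359    0.06451
  C        -0.001012   0.003035
  E            1.358    0.06754
  solve Keq expr → x = 0.001012; check Q = 2.2700e-04
Then remove 0.01388 M of J.
Step 3:
                   B          J
  I            1.358    0.05366
  C        -0.004601     0.0138
  E            1.353    0.06747
  solve Keq expr → x = 0.004601; check Q = 2.2700e-04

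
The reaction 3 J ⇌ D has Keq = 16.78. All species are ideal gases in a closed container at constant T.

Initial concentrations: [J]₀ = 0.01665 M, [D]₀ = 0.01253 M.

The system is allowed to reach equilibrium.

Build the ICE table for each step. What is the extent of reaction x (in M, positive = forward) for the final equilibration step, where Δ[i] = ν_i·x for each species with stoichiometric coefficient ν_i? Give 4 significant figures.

Q₀ = 2715 vs Keq = 16.78 ⇒ Q>K, reverse
Step 1:
                    J           D
  Initial     0.01665     0.01253
  Change      0.03185    -0.01062
  Equil        0.0485    0.001914
  solve Keq expr → x = -0.01062; check Q = 16.78

x = -0.01062 M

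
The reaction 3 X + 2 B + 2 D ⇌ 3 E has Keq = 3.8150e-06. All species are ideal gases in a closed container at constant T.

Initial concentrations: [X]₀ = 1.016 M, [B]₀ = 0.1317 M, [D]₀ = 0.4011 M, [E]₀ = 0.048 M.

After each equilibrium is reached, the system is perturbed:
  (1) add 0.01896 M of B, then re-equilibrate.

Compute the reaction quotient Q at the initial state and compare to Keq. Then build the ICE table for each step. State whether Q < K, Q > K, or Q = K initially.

Q₀ = 0.03779 vs Keq = 3.8150e-06 ⇒ Q>K, reverse
Step 1:
                   X          B          D          E
  init         1.016     0.1317     0.4011      0.048
  Δ          0.04519    0.03013    0.03013   -0.04519
  eq           1.061     0.1618     0.4312   0.002811
  solve Keq expr → x = -0.01506; check Q = 3.8150e-06
Then add 0.01896 M of B.
Step 2:
                   X          B          D          E
  init         1.061     0.1808     0.4312   0.002811
  Δ       -2.1260e-04 -1.4173e-04 -1.4173e-04 2.1260e-04
  eq           1.061     0.1806     0.4311   0.003023
  solve Keq expr → x = 7.0867e-05; check Q = 3.8150e-06

Q₀ = 0.03779; Q > K (proceeds reverse)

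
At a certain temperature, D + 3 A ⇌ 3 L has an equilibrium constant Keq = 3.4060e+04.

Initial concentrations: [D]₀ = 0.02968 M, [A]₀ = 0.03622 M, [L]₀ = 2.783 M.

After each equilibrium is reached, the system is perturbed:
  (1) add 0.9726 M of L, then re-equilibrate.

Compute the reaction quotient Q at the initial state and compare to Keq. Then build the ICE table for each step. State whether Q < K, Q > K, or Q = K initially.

Q₀ = 1.5284e+07 vs Keq = 3.4060e+04 ⇒ Q>K, reverse
Step 1:
                    D           A           L
  Initial     0.02968     0.03622       2.783
  Change      0.05064      0.1519     -0.1519
  Equil       0.08032      0.1881       2.631
  solve Keq expr → x = -0.05064; check Q = 3.4060e+04
Then add 0.9726 M of L.
Step 2:
                    D           A           L
  Initial     0.08032      0.1881       3.604
  Change      0.01679     0.05036    -0.05036
  Equil        0.0971      0.2385       3.553
  solve Keq expr → x = -0.01679; check Q = 3.4060e+04

Q₀ = 1.5284e+07; Q > K (proceeds reverse)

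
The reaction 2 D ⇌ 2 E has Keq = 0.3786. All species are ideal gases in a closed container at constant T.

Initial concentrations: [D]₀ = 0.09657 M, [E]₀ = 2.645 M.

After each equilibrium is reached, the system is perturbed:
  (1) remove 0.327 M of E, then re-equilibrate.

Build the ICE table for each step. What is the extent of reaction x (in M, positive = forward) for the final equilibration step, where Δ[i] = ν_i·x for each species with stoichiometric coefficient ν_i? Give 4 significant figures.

x = 0.1012 M

Q₀ = 750.2 vs Keq = 0.3786 ⇒ Q>K, reverse
Step 1:
                    D           E
  Initial     0.09657       2.645
  Change        1.601      -1.601
  Equil         1.697       1.044
  solve Keq expr → x = -0.8003; check Q = 0.3786
Then remove 0.327 M of E.
Step 2:
                    D           E
  Initial       1.697      0.7173
  Change      -0.2024      0.2024
  Equil         1.495      0.9198
  solve Keq expr → x = 0.1012; check Q = 0.3786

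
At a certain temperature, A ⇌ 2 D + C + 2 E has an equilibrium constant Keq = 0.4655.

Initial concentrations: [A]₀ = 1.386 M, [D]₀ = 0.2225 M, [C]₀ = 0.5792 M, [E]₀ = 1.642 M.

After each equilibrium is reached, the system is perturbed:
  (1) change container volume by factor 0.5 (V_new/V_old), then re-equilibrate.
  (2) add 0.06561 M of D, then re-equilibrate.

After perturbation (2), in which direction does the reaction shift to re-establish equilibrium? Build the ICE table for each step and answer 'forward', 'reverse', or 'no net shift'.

Direction: reverse

Q₀ = 0.05578 vs Keq = 0.4655 ⇒ Q<K, forward
Step 1:
                  A         D         C         E
  Initial     1.386    0.2225    0.5792     1.642
  Change    -0.1283    0.2566    0.1283    0.2566
  Equil       1.258    0.4791    0.7075     1.899
  solve Keq expr → x = 0.1283; check Q = 0.4655
Then change container volume by factor 0.5 (V_new/V_old).
Step 2:
                  A         D         C         E
  Initial     2.515    0.9582     1.415     3.797
  Change     0.3079   -0.6158   -0.3079   -0.6158
  Equil       2.823    0.3425     1.107     3.181
  solve Keq expr → x = -0.3079; check Q = 0.4655
Then add 0.06561 M of D.
Step 3:
                  A         D         C         E
  Initial     2.823    0.4081     1.107     3.181
  Change    0.02687  -0.05374  -0.02687  -0.05374
  Equil        2.85    0.3543      1.08     3.128
  solve Keq expr → x = -0.02687; check Q = 0.4655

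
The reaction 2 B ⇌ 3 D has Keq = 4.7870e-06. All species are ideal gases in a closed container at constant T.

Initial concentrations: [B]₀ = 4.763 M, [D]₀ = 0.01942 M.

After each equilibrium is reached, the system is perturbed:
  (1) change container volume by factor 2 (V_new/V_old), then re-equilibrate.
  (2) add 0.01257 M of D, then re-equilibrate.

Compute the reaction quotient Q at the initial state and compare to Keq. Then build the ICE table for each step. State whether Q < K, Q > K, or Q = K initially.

Q₀ = 3.2284e-07; Q < K (proceeds forward)

Q₀ = 3.2284e-07 vs Keq = 4.7870e-06 ⇒ Q<K, forward
Step 1:
                    B           D
  Initial       4.763     0.01942
  Change     -0.01878     0.02816
  Equil         4.744     0.04758
  solve Keq expr → x = 0.009388; check Q = 4.7870e-06
Then change container volume by factor 2 (V_new/V_old).
Step 2:
                    B           D
  Initial       2.372     0.02379
  Change      -0.0041     0.00615
  Equil         2.368     0.02994
  solve Keq expr → x = 0.00205; check Q = 4.7870e-06
Then add 0.01257 M of D.
Step 3:
                    B           D
  Initial       2.368     0.04251
  Change     0.008333     -0.0125
  Equil         2.376     0.03001
  solve Keq expr → x = -0.004167; check Q = 4.7870e-06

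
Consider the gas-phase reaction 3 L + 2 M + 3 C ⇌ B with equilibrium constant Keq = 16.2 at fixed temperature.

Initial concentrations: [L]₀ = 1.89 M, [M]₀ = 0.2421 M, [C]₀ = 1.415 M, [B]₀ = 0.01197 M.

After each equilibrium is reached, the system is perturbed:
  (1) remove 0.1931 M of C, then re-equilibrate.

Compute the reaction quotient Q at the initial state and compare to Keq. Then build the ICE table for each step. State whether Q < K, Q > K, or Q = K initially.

Q₀ = 0.01068 vs Keq = 16.2 ⇒ Q<K, forward
Step 1:
                  L         M         C         B
  Initial      1.89    0.2421     1.415   0.01197
  Change    -0.3086   -0.2057   -0.3086    0.1029
  Equil       1.581   0.03638     1.106    0.1148
  solve Keq expr → x = 0.1029; check Q = 16.2
Then remove 0.1931 M of C.
Step 2:
                  L         M         C         B
  Initial     1.581   0.03638    0.9133    0.1148
  Change    0.01414  0.009424   0.01414 -0.004712
  Equil       1.596    0.0458    0.9275    0.1101
  solve Keq expr → x = -0.004712; check Q = 16.2

Q₀ = 0.01068; Q < K (proceeds forward)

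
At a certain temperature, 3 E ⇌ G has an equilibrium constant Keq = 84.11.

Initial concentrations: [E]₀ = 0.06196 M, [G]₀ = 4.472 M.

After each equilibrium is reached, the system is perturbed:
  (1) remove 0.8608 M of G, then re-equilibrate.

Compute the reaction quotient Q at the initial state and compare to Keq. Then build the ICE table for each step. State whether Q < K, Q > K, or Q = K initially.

Q₀ = 1.8800e+04; Q > K (proceeds reverse)

Q₀ = 1.8800e+04 vs Keq = 84.11 ⇒ Q>K, reverse
Step 1:
                  E         G
  init      0.06196     4.472
  Δ          0.3111   -0.1037
  eq         0.3731     4.368
  solve Keq expr → x = -0.1037; check Q = 84.11
Then remove 0.8608 M of G.
Step 2:
                  E         G
  init       0.3731     3.507
  Δ        -0.02603  0.008678
  eq         0.3471     3.516
  solve Keq expr → x = 0.008678; check Q = 84.11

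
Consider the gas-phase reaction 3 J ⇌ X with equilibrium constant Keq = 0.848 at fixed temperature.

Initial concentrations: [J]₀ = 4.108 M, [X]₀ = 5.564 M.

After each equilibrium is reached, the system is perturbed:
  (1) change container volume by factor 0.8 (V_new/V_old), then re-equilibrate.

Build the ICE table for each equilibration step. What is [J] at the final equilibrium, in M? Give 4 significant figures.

Q₀ = 0.08026 vs Keq = 0.848 ⇒ Q<K, forward
Step 1:
                   J          X
  Initial      4.108      5.564
  Change      -2.158     0.7195
  Equil         1.95      6.283
  solve Keq expr → x = 0.7195; check Q = 0.848
Then change container volume by factor 0.8 (V_new/V_old).
Step 2:
                   J          X
  Initial      2.437      7.854
  Change     -0.3272     0.1091
  Equil         2.11      7.963
  solve Keq expr → x = 0.1091; check Q = 0.848

[J]_eq = 2.11 M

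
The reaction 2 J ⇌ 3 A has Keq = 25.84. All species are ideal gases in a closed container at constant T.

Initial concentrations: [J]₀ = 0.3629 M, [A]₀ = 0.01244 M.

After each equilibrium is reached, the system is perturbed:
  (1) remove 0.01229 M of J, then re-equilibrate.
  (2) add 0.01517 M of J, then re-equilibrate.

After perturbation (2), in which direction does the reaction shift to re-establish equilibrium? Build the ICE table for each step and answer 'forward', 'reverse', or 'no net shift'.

Q₀ = 1.4618e-05 vs Keq = 25.84 ⇒ Q<K, forward
Step 1:
                  J         A
  Initial    0.3629   0.01244
  Change    -0.3008    0.4512
  Equil      0.0621    0.4636
  solve Keq expr → x = 0.1504; check Q = 25.84
Then remove 0.01229 M of J.
Step 2:
                  J         A
  Initial   0.04981    0.4636
  Change   0.009461  -0.01419
  Equil     0.05927    0.4494
  solve Keq expr → x = -0.00473; check Q = 25.84
Then add 0.01517 M of J.
Step 3:
                  J         A
  Initial   0.07444    0.4494
  Change   -0.01167   0.01751
  Equil     0.06277     0.467
  solve Keq expr → x = 0.005836; check Q = 25.84

Direction: forward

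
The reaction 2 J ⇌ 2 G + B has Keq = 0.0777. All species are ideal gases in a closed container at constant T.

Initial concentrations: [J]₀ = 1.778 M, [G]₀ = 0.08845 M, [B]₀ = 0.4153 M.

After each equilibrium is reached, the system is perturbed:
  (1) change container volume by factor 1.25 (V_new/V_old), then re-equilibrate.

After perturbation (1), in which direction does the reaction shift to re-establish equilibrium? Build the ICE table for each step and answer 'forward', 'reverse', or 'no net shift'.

Q₀ = 0.001028 vs Keq = 0.0777 ⇒ Q<K, forward
Step 1:
                  J         G         B
  Initial     1.778   0.08845    0.4153
  Change    -0.4008    0.4008    0.2004
  Equil       1.377    0.4892    0.6157
  solve Keq expr → x = 0.2004; check Q = 0.0777
Then change container volume by factor 1.25 (V_new/V_old).
Step 2:
                  J         G         B
  Initial     1.102    0.3914    0.4926
  Change   -0.02871   0.02871   0.01436
  Equil       1.073    0.4201    0.5069
  solve Keq expr → x = 0.01436; check Q = 0.0777

Direction: forward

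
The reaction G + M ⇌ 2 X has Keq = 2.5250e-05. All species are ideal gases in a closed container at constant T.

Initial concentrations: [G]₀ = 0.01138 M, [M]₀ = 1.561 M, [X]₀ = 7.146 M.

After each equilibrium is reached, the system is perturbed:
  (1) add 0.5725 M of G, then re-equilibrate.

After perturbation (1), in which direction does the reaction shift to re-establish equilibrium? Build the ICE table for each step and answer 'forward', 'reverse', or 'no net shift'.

Direction: forward

Q₀ = 2875 vs Keq = 2.5250e-05 ⇒ Q>K, reverse
Step 1:
                    G           M           X
  Initial     0.01138       1.561       7.146
  Change        3.562       3.562      -7.124
  Equil         3.574       5.123      0.0215
  solve Keq expr → x = -3.562; check Q = 2.5250e-05
Then add 0.5725 M of G.
Step 2:
                    G           M           X
  Initial       4.146       5.123      0.0215
  Change  -8.2706e-04 -8.2706e-04    0.001654
  Equil         4.145       5.122     0.02316
  solve Keq expr → x = 8.2706e-04; check Q = 2.5250e-05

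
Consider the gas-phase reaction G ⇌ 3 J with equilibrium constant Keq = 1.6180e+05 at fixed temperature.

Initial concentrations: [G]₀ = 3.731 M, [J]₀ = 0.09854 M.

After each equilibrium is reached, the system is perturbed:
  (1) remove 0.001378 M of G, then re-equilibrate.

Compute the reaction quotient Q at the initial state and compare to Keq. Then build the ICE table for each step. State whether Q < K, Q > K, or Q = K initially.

Q₀ = 2.5646e-04; Q < K (proceeds forward)

Q₀ = 2.5646e-04 vs Keq = 1.6180e+05 ⇒ Q<K, forward
Step 1:
                   G          J
  Initial      3.731    0.09854
  Change      -3.722      11.17
  Equil     0.008835      11.27
  solve Keq expr → x = 3.722; check Q = 1.6180e+05
Then remove 0.001378 M of G.
Step 2:
                   G          J
  Initial   0.007457      11.27
  Change    0.001368  -0.004105
  Equil     0.008826      11.26
  solve Keq expr → x = -0.001368; check Q = 1.6180e+05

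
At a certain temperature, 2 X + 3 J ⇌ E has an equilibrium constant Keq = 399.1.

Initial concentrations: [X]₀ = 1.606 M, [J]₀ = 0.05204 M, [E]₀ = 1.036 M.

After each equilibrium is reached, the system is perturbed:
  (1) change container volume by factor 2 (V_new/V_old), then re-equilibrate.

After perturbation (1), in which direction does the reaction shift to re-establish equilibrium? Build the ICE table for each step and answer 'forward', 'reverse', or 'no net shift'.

Direction: reverse

Q₀ = 2850 vs Keq = 399.1 ⇒ Q>K, reverse
Step 1:
                  X         J         E
  init        1.606   0.05204     1.036
  Δ         0.03094   0.04641  -0.01547
  eq          1.637   0.09845     1.021
  solve Keq expr → x = -0.01547; check Q = 399.1
Then change container volume by factor 2 (V_new/V_old).
Step 2:
                  X         J         E
  init       0.8185   0.04923    0.5103
  Δ         0.04572   0.06859  -0.02286
  eq         0.8642    0.1178    0.4874
  solve Keq expr → x = -0.02286; check Q = 399.1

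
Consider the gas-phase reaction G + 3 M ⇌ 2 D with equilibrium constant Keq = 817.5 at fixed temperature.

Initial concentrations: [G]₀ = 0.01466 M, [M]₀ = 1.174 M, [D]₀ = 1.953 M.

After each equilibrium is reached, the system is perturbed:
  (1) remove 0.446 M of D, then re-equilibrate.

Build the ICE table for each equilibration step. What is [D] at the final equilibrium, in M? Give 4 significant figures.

[D]_eq = 1.532 M

Q₀ = 160.8 vs Keq = 817.5 ⇒ Q<K, forward
Step 1:
                   G          M          D
  I          0.01466      1.174      1.953
  C         -0.01143    -0.0343    0.02287
  E         0.003226       1.14      1.976
  solve Keq expr → x = 0.01143; check Q = 817.5
Then remove 0.446 M of D.
Step 2:
                   G          M          D
  I         0.003226       1.14       1.53
  C        -0.001266  -0.003798   0.002532
  E          0.00196      1.136      1.532
  solve Keq expr → x = 0.001266; check Q = 817.5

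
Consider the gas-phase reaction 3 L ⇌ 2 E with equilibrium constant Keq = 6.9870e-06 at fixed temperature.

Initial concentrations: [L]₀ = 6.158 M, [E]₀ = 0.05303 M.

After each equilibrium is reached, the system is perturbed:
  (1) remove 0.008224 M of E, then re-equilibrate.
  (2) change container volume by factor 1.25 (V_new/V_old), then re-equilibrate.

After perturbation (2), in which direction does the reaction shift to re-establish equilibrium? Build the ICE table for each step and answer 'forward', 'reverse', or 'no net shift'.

Q₀ = 1.2043e-05 vs Keq = 6.9870e-06 ⇒ Q>K, reverse
Step 1:
                    L           E
  Initial       6.158     0.05303
  Change      0.01868    -0.01245
  Equil         6.177     0.04058
  solve Keq expr → x = -0.006227; check Q = 6.9870e-06
Then remove 0.008224 M of E.
Step 2:
                    L           E
  Initial       6.177     0.03235
  Change     -0.01216    0.008104
  Equil         6.165     0.04046
  solve Keq expr → x = 0.004052; check Q = 6.9870e-06
Then change container volume by factor 1.25 (V_new/V_old).
Step 3:
                    L           E
  Initial       4.932     0.03237
  Change     0.005059   -0.003372
  Equil         4.937     0.02899
  solve Keq expr → x = -0.001686; check Q = 6.9870e-06

Direction: reverse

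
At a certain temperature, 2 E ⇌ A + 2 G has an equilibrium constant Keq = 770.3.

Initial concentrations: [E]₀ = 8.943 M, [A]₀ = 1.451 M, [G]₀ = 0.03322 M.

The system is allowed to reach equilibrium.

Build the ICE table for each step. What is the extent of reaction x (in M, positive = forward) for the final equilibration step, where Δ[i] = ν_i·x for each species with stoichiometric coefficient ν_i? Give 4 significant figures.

Q₀ = 2.0022e-05 vs Keq = 770.3 ⇒ Q<K, forward
Step 1:
                  E         A         G
  I           8.943     1.451   0.03322
  C          -8.239      4.12     8.239
  E          0.7035     5.571     8.273
  solve Keq expr → x = 4.12; check Q = 770.3

x = 4.12 M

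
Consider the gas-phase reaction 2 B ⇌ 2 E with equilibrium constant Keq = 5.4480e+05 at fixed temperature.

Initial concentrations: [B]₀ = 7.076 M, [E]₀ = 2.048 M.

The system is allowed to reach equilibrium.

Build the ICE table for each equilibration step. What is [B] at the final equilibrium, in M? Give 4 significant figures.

Q₀ = 0.08377 vs Keq = 5.4480e+05 ⇒ Q<K, forward
Step 1:
                    B           E
  init          7.076       2.048
  Δ            -7.064       7.064
  eq          0.01234       9.112
  solve Keq expr → x = 3.532; check Q = 5.4480e+05

[B]_eq = 0.01234 M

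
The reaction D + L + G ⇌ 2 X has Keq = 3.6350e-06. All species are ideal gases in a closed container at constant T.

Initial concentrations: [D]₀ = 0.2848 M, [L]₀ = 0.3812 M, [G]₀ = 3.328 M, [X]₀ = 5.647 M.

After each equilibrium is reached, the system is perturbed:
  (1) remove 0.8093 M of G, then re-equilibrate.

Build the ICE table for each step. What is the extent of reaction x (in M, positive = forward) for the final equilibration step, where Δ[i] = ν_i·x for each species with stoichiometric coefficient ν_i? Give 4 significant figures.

Q₀ = 88.26 vs Keq = 3.6350e-06 ⇒ Q>K, reverse
Step 1:
                  D         L         G         X
  init       0.2848    0.3812     3.328     5.647
  Δ           2.816     2.816     2.816    -5.632
  eq          3.101     3.197     6.144   0.01488
  solve Keq expr → x = -2.816; check Q = 3.6350e-06
Then remove 0.8093 M of G.
Step 2:
                  D         L         G         X
  init        3.101     3.197     5.335   0.01488
  Δ       5.0586e-04 5.0586e-04 5.0586e-04 -0.001012
  eq          3.101     3.198     5.335   0.01387
  solve Keq expr → x = -5.0586e-04; check Q = 3.6350e-06

x = -5.0586e-04 M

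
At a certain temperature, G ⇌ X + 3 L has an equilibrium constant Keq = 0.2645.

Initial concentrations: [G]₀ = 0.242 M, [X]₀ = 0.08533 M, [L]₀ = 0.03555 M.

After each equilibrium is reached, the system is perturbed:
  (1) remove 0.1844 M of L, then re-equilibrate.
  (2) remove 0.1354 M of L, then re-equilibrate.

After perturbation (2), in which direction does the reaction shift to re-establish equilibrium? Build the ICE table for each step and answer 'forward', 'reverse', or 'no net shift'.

Q₀ = 1.5842e-05 vs Keq = 0.2645 ⇒ Q<K, forward
Step 1:
                  G         X         L
  I           0.242   0.08533   0.03555
  C          -0.147     0.147    0.4409
  E         0.09502    0.2323    0.4765
  solve Keq expr → x = 0.147; check Q = 0.2645
Then remove 0.1844 M of L.
Step 2:
                  G         X         L
  I         0.09502    0.2323    0.2921
  C        -0.03377   0.03377    0.1013
  E         0.06125    0.2661    0.3934
  solve Keq expr → x = 0.03377; check Q = 0.2645
Then remove 0.1354 M of L.
Step 3:
                  G         X         L
  I         0.06125    0.2661     0.258
  C        -0.02302   0.02302   0.06905
  E         0.03823    0.2891     0.327
  solve Keq expr → x = 0.02302; check Q = 0.2645

Direction: forward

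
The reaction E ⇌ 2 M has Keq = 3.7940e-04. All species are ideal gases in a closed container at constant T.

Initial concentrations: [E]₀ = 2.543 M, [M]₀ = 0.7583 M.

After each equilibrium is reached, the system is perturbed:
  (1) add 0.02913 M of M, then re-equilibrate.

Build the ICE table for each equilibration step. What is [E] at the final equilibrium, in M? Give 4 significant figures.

Q₀ = 0.2261 vs Keq = 3.7940e-04 ⇒ Q>K, reverse
Step 1:
                    E           M
  init          2.543      0.7583
  Δ            0.3625     -0.7251
  eq            2.906      0.0332
  solve Keq expr → x = -0.3625; check Q = 3.7940e-04
Then add 0.02913 M of M.
Step 2:
                    E           M
  init          2.906     0.06233
  Δ           0.01452    -0.02905
  eq             2.92     0.03328
  solve Keq expr → x = -0.01452; check Q = 3.7940e-04

[E]_eq = 2.92 M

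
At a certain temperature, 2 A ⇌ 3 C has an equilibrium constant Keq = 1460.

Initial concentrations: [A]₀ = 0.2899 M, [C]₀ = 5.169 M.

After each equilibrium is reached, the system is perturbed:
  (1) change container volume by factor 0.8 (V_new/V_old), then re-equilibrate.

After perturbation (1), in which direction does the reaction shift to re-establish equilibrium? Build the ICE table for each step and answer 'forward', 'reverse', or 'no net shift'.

Direction: reverse

Q₀ = 1643 vs Keq = 1460 ⇒ Q>K, reverse
Step 1:
                    A           C
  init         0.2899       5.169
  Δ           0.01558    -0.02337
  eq           0.3055       5.146
  solve Keq expr → x = -0.00779; check Q = 1460
Then change container volume by factor 0.8 (V_new/V_old).
Step 2:
                    A           C
  init         0.3818       6.432
  Δ           0.03923    -0.05884
  eq           0.4211       6.373
  solve Keq expr → x = -0.01961; check Q = 1460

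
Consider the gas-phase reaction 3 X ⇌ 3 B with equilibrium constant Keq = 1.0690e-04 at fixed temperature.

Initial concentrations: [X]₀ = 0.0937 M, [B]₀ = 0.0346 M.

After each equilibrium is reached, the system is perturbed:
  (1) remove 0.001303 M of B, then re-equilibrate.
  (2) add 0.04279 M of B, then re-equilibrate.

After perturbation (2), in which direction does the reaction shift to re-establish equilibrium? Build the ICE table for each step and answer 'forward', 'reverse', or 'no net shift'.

Q₀ = 0.05035 vs Keq = 1.0690e-04 ⇒ Q>K, reverse
Step 1:
                  X         B
  init       0.0937    0.0346
  Δ         0.02879  -0.02879
  eq         0.1225  0.005813
  solve Keq expr → x = -0.009596; check Q = 1.0690e-04
Then remove 0.001303 M of B.
Step 2:
                  X         B
  init       0.1225   0.00451
  Δ       -0.001244  0.001244
  eq         0.1212  0.005754
  solve Keq expr → x = 4.1465e-04; check Q = 1.0690e-04
Then add 0.04279 M of B.
Step 3:
                  X         B
  init       0.1212   0.04854
  Δ         0.04085  -0.04085
  eq         0.1621  0.007693
  solve Keq expr → x = -0.01362; check Q = 1.0690e-04

Direction: reverse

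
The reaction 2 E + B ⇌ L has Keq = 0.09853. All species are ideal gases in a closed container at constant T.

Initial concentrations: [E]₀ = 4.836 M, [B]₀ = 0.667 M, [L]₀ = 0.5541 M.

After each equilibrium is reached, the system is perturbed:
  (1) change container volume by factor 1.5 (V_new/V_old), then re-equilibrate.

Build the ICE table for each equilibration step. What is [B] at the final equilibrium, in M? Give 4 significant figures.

[B]_eq = 0.4108 M

Q₀ = 0.03552 vs Keq = 0.09853 ⇒ Q<K, forward
Step 1:
                    E           B           L
  init          4.836       0.667      0.5541
  Δ           -0.4823     -0.2412      0.2412
  eq            4.354      0.4258      0.7953
  solve Keq expr → x = 0.2412; check Q = 0.09853
Then change container volume by factor 1.5 (V_new/V_old).
Step 2:
                    E           B           L
  init          2.902      0.2839      0.5302
  Δ            0.2539      0.1269     -0.1269
  eq            3.156      0.4108      0.4032
  solve Keq expr → x = -0.1269; check Q = 0.09853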